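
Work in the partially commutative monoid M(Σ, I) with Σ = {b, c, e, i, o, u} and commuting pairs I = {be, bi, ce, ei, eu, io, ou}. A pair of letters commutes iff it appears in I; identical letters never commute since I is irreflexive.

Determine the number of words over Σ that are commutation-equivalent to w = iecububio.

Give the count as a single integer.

23

drop 0:i onto floor
drop 1:e onto floor
drop 2:c onto {0:i}
drop 3:u onto {2:c}
drop 4:b onto {3:u}
drop 5:u onto {4:b}
drop 6:b onto {5:u}
drop 7:i onto {5:u}
drop 8:o onto {1:e, 6:b}
ground layer = {0:i, 1:e}
drop-orders for the pieces not yet dropped (sum over which currently-grounded one goes next):
  1 to go: {7} 1  {8} 1
  2 to go: {1,8} 1  {6,8} 1  {7,8} 2
  3 to go: {1,6,8} 2  {1,7,8} 3  {6,7,8} 3
  4 to go: {1,6,7,8} 8  {5,6,7,8} 3
  5 to go: {1,5,6,7,8} 11  {4,5,6,7,8} 3
  6 to go: {1,4,5,6,7,8} 14  {3,4,5,6,7,8} 3
  7 to go: {1,3,4,5,6,7,8} 17  {2,3,4,5,6,7,8} 3
  if 0:i drops first: 20 orders
  if 1:e drops first: 3 orders
heap linearizations: 23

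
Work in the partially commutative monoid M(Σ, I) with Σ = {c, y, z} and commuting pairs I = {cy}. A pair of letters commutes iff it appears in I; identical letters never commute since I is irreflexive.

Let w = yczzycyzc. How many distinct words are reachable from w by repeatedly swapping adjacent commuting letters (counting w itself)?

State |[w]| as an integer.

drop 0:y onto floor
drop 1:c onto floor
drop 2:z onto {0:y, 1:c}
drop 3:z onto {2:z}
drop 4:y onto {3:z}
drop 5:c onto {3:z}
drop 6:y onto {4:y}
drop 7:z onto {5:c, 6:y}
drop 8:c onto {7:z}
ground layer = {0:y, 1:c}
drop-orders for the pieces not yet dropped (sum over which currently-grounded one goes next):
  1 to go: {8} 1
  2 to go: {7,8} 1
  3 to go: {5,7,8} 1  {6,7,8} 1
  4 to go: {4,6,7,8} 1  {5,6,7,8} 2
  5 to go: {4,5,6,7,8} 3
  6 to go: {3,4,5,6,7,8} 3
  7 to go: {2,3,4,5,6,7,8} 3
  if 0:y drops first: 3 orders
  if 1:c drops first: 3 orders
heap linearizations: 6

6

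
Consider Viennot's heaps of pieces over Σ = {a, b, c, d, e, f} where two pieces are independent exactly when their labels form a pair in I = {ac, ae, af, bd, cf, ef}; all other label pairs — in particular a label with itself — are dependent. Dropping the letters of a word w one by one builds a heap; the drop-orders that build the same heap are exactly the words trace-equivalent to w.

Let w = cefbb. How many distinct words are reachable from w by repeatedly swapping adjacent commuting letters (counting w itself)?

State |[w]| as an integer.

0(c) covers ∅
1(e) covers 0:c
2(f) covers ∅
3(b) covers 1:e, 2:f
4(b) covers 3:b
floor of heap: 0:c, 2:f
completions by unplaced set U, small U first (add the entries for U minus each lowest piece of U):
  |U|=1: {4}:1
  |U|=2: {3,4}:1
  |U|=3: {1,3,4}:1  {2,3,4}:1
  start at 0(c): 2
  start at 2(f): 1
sum over floor = 3

3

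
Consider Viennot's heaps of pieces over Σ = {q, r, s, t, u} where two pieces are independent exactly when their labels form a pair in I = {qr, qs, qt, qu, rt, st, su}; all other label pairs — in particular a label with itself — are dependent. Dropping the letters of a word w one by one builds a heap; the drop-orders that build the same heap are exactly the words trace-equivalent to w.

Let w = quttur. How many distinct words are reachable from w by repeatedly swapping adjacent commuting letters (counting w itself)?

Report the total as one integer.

0(q) covers ∅
1(u) covers ∅
2(t) covers 1:u
3(t) covers 2:t
4(u) covers 3:t
5(r) covers 4:u
floor of heap: 0:q, 1:u
completions by unplaced set U, small U first (add the entries for U minus each lowest piece of U):
  |U|=1: {0}:1  {5}:1
  |U|=2: {0,5}:2  {4,5}:1
  |U|=3: {0,4,5}:3  {3,4,5}:1
  |U|=4: {0,3,4,5}:4  {2,3,4,5}:1
  start at 0(q): 1
  start at 1(u): 5
sum over floor = 6

6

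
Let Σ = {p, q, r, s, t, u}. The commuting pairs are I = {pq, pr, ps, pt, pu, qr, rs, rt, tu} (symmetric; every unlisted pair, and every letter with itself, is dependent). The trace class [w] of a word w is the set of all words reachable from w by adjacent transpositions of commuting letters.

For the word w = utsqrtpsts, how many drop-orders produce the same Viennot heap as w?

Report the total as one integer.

150

piece 0:u — minimal
piece 1:t — minimal
piece 2:s rests on {0:u, 1:t}
piece 3:q rests on {2:s}
piece 4:r rests on {0:u}
piece 5:t rests on {3:q}
piece 6:p — minimal
piece 7:s rests on {5:t}
piece 8:t rests on {7:s}
piece 9:s rests on {8:t}
minimal pieces: {0:u, 1:t, 6:p}
ways to finish when only these pieces remain (= sum over removing one remaining piece with nothing left below it):
  1 left: {4}→1  {6}→1  {9}→1
  2 left: {4,6}→2  {4,9}→2  {6,9}→2  {8,9}→1
  3 left: {4,6,9}→6  {4,8,9}→3  {6,8,9}→3  {7,8,9}→1
  4 left: {4,6,8,9}→12  {4,7,8,9}→4  {5,7,8,9}→1  {6,7,8,9}→4
  5 left: {3,5,7,8,9}→1  {4,5,7,8,9}→5  {4,6,7,8,9}→20  {5,6,7,8,9}→5
  6 left: {2,3,5,7,8,9}→1  {3,4,5,7,8,9}→6  {3,5,6,7,8,9}→6  {4,5,6,7,8,9}→30
  7 left: {1,2,3,5,7,8,9}→1  {2,3,4,5,7,8,9}→7  {2,3,5,6,7,8,9}→7  {3,4,5,6,7,8,9}→42
  8 left: {0,2,3,4,5,7,8,9}→7  {1,2,3,4,5,7,8,9}→8  {1,2,3,5,6,7,8,9}→8  {2,3,4,5,6,7,8,9}→56
  placing 0:u first → 72 extensions
  placing 1:t first → 63 extensions
  placing 6:p first → 15 extensions
total linear extensions = 150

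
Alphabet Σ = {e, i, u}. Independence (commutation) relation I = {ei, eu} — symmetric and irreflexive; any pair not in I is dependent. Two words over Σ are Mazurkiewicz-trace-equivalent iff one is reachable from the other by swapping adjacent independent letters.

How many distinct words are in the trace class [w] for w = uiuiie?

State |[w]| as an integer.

6

piece 0:u — minimal
piece 1:i rests on {0:u}
piece 2:u rests on {1:i}
piece 3:i rests on {2:u}
piece 4:i rests on {3:i}
piece 5:e — minimal
minimal pieces: {0:u, 5:e}
ways to finish when only these pieces remain (= sum over removing one remaining piece with nothing left below it):
  1 left: {4}→1  {5}→1
  2 left: {3,4}→1  {4,5}→2
  3 left: {2,3,4}→1  {3,4,5}→3
  4 left: {1,2,3,4}→1  {2,3,4,5}→4
  placing 0:u first → 5 extensions
  placing 5:e first → 1 extensions
total linear extensions = 6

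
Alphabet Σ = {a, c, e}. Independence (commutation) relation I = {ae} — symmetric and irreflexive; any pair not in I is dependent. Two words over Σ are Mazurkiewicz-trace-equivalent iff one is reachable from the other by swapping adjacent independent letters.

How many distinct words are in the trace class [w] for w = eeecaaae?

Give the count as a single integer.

0(e) covers ∅
1(e) covers 0:e
2(e) covers 1:e
3(c) covers 2:e
4(a) covers 3:c
5(a) covers 4:a
6(a) covers 5:a
7(e) covers 3:c
floor of heap: 0:e
completions by unplaced set U, small U first (add the entries for U minus each lowest piece of U):
  |U|=1: {6}:1  {7}:1
  |U|=2: {5,6}:1  {6,7}:2
  |U|=3: {4,5,6}:1  {5,6,7}:3
  |U|=4: {4,5,6,7}:4
  |U|=5: {3,4,5,6,7}:4
  |U|=6: {2,3,4,5,6,7}:4
  start at 0(e): 4

4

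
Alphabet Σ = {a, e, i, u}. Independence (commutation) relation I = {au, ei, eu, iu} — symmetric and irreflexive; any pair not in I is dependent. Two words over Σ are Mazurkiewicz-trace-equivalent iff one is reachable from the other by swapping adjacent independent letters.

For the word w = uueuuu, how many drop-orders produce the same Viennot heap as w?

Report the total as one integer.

drop 0:u onto floor
drop 1:u onto {0:u}
drop 2:e onto floor
drop 3:u onto {1:u}
drop 4:u onto {3:u}
drop 5:u onto {4:u}
ground layer = {0:u, 2:e}
drop-orders for the pieces not yet dropped (sum over which currently-grounded one goes next):
  1 to go: {2} 1  {5} 1
  2 to go: {2,5} 2  {4,5} 1
  3 to go: {2,4,5} 3  {3,4,5} 1
  4 to go: {1,3,4,5} 1  {2,3,4,5} 4
  if 0:u drops first: 5 orders
  if 2:e drops first: 1 orders
heap linearizations: 6

6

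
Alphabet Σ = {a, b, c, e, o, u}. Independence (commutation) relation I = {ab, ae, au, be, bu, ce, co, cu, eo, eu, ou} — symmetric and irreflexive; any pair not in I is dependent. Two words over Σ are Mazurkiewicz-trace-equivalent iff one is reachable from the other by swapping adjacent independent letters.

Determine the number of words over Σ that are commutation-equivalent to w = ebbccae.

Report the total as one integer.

21

#0=e has no predecessor
#1=b has no predecessor
#2=b depends on [1:b]
#3=c depends on [2:b]
#4=c depends on [3:c]
#5=a depends on [4:c]
#6=e depends on [0:e]
sources: [0:e, 1:b]
N(rest) = Σ N(rest − s) over sources s of rest; N(one piece) = 1:
  size 1 → [5]=1  [6]=1
  size 2 → [0,6]=1  [4,5]=1  [5,6]=2
  size 3 → [0,5,6]=3  [3,4,5]=1  [4,5,6]=3
  size 4 → [0,4,5,6]=6  [2,3,4,5]=1  [3,4,5,6]=4
  size 5 → [0,3,4,5,6]=10  [1,2,3,4,5]=1  [2,3,4,5,6]=5
  first=0(e) contributes 6
  first=1(b) contributes 15
|[w]| = 21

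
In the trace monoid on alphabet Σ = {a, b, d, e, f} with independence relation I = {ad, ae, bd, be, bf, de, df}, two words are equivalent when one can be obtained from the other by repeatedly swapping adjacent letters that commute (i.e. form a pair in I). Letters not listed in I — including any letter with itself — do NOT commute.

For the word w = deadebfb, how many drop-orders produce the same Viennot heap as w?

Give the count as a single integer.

0(d) covers ∅
1(e) covers ∅
2(a) covers ∅
3(d) covers 0:d
4(e) covers 1:e
5(b) covers 2:a
6(f) covers 2:a, 4:e
7(b) covers 5:b
floor of heap: 0:d, 1:e, 2:a
completions by unplaced set U, small U first (add the entries for U minus each lowest piece of U):
  |U|=1: {3}:1  {6}:1  {7}:1
  |U|=2: {0,3}:1  {3,6}:2  {3,7}:2  {4,6}:1  {5,7}:1  {6,7}:2
  |U|=3: {0,3,6}:3  {0,3,7}:3  {1,4,6}:1  {3,4,6}:3  {3,5,7}:3  {3,6,7}:6  {4,6,7}:3  {5,6,7}:3
  |U|=4: {0,3,4,6}:6  {0,3,5,7}:6  {0,3,6,7}:12  {1,3,4,6}:4  {1,4,6,7}:4  {2,5,6,7}:3  {3,4,6,7}:12  {3,5,6,7}:12  {4,5,6,7}:6
  |U|=5: {0,1,3,4,6}:10  {0,3,4,6,7}:30  {0,3,5,6,7}:30  {1,3,4,6,7}:20  {1,4,5,6,7}:10  {2,3,5,6,7}:15  {2,4,5,6,7}:9  {3,4,5,6,7}:30
  |U|=6: {0,1,3,4,6,7}:60  {0,2,3,5,6,7}:45  {0,3,4,5,6,7}:90  {1,2,4,5,6,7}:19  {1,3,4,5,6,7}:60  {2,3,4,5,6,7}:54
  start at 0(d): 133
  start at 1(e): 189
  start at 2(a): 210
sum over floor = 532

532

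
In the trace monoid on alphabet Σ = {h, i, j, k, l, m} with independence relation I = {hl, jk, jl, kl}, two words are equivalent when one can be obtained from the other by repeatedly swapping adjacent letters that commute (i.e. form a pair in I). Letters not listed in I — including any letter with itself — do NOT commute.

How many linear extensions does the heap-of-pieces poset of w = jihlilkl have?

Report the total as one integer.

drop 0:j onto floor
drop 1:i onto {0:j}
drop 2:h onto {1:i}
drop 3:l onto {1:i}
drop 4:i onto {2:h, 3:l}
drop 5:l onto {4:i}
drop 6:k onto {4:i}
drop 7:l onto {5:l}
ground layer = {0:j}
drop-orders for the pieces not yet dropped (sum over which currently-grounded one goes next):
  1 to go: {6} 1  {7} 1
  2 to go: {5,7} 1  {6,7} 2
  3 to go: {5,6,7} 3
  4 to go: {4,5,6,7} 3
  5 to go: {2,4,5,6,7} 3  {3,4,5,6,7} 3
  6 to go: {2,3,4,5,6,7} 6
  if 0:j drops first: 6 orders

6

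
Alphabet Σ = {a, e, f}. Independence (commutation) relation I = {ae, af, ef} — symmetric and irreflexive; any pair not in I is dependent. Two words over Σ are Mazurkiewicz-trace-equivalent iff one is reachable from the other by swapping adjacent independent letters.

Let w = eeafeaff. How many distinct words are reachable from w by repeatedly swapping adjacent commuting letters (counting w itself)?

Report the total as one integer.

560

piece 0:e — minimal
piece 1:e rests on {0:e}
piece 2:a — minimal
piece 3:f — minimal
piece 4:e rests on {1:e}
piece 5:a rests on {2:a}
piece 6:f rests on {3:f}
piece 7:f rests on {6:f}
minimal pieces: {0:e, 2:a, 3:f}
ways to finish when only these pieces remain (= sum over removing one remaining piece with nothing left below it):
  1 left: {4}→1  {5}→1  {7}→1
  2 left: {1,4}→1  {2,5}→1  {4,5}→2  {4,7}→2  {5,7}→2  {6,7}→1
  3 left: {0,1,4}→1  {1,4,5}→3  {1,4,7}→3  {2,4,5}→3  {2,5,7}→3  {3,6,7}→1  {4,5,7}→6  {4,6,7}→3  {5,6,7}→3
  4 left: {0,1,4,5}→4  {0,1,4,7}→4  {1,2,4,5}→6  {1,4,5,7}→12  {1,4,6,7}→6  {2,4,5,7}→12  {2,5,6,7}→6  {3,4,6,7}→4  {3,5,6,7}→4  {4,5,6,7}→12
  5 left: {0,1,2,4,5}→10  {0,1,4,5,7}→20  {0,1,4,6,7}→10  {1,2,4,5,7}→30  {1,3,4,6,7}→10  {1,4,5,6,7}→30  {2,3,5,6,7}→10  {2,4,5,6,7}→30  {3,4,5,6,7}→20
  6 left: {0,1,2,4,5,7}→60  {0,1,3,4,6,7}→20  {0,1,4,5,6,7}→60  {1,2,4,5,6,7}→90  {1,3,4,5,6,7}→60  {2,3,4,5,6,7}→60
  placing 0:e first → 210 extensions
  placing 2:a first → 140 extensions
  placing 3:f first → 210 extensions
total linear extensions = 560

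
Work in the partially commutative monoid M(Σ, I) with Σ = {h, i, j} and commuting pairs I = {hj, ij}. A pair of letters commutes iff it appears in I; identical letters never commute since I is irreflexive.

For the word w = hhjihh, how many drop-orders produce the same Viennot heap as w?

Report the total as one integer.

drop 0:h onto floor
drop 1:h onto {0:h}
drop 2:j onto floor
drop 3:i onto {1:h}
drop 4:h onto {3:i}
drop 5:h onto {4:h}
ground layer = {0:h, 2:j}
drop-orders for the pieces not yet dropped (sum over which currently-grounded one goes next):
  1 to go: {2} 1  {5} 1
  2 to go: {2,5} 2  {4,5} 1
  3 to go: {2,4,5} 3  {3,4,5} 1
  4 to go: {1,3,4,5} 1  {2,3,4,5} 4
  if 0:h drops first: 5 orders
  if 2:j drops first: 1 orders
heap linearizations: 6

6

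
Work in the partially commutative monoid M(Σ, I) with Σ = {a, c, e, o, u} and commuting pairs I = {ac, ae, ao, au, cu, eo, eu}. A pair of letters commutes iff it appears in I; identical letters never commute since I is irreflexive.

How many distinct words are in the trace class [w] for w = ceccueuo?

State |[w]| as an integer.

0(c) covers ∅
1(e) covers 0:c
2(c) covers 1:e
3(c) covers 2:c
4(u) covers ∅
5(e) covers 3:c
6(u) covers 4:u
7(o) covers 3:c, 6:u
floor of heap: 0:c, 4:u
completions by unplaced set U, small U first (add the entries for U minus each lowest piece of U):
  |U|=1: {5}:1  {7}:1
  |U|=2: {5,7}:2  {6,7}:1
  |U|=3: {3,5,7}:2  {4,6,7}:1  {5,6,7}:3
  |U|=4: {2,3,5,7}:2  {3,5,6,7}:5  {4,5,6,7}:4
  |U|=5: {1,2,3,5,7}:2  {2,3,5,6,7}:7  {3,4,5,6,7}:9
  |U|=6: {0,1,2,3,5,7}:2  {1,2,3,5,6,7}:9  {2,3,4,5,6,7}:16
  start at 0(c): 25
  start at 4(u): 11
sum over floor = 36

36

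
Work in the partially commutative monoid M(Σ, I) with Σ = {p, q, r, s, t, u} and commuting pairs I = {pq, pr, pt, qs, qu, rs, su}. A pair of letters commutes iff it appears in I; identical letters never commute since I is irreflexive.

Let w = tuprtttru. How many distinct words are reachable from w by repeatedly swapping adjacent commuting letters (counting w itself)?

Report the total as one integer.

6

0(t) covers ∅
1(u) covers 0:t
2(p) covers 1:u
3(r) covers 1:u
4(t) covers 3:r
5(t) covers 4:t
6(t) covers 5:t
7(r) covers 6:t
8(u) covers 2:p, 7:r
floor of heap: 0:t
completions by unplaced set U, small U first (add the entries for U minus each lowest piece of U):
  |U|=1: {8}:1
  |U|=2: {2,8}:1  {7,8}:1
  |U|=3: {2,7,8}:2  {6,7,8}:1
  |U|=4: {2,6,7,8}:3  {5,6,7,8}:1
  |U|=5: {2,5,6,7,8}:4  {4,5,6,7,8}:1
  |U|=6: {2,4,5,6,7,8}:5  {3,4,5,6,7,8}:1
  |U|=7: {2,3,4,5,6,7,8}:6
  start at 0(t): 6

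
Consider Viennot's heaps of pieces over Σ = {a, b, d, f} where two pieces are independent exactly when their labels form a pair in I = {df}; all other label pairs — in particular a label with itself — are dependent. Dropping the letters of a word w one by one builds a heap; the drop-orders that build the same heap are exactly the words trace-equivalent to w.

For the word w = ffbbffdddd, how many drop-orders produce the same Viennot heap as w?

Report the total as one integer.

15

#0=f has no predecessor
#1=f depends on [0:f]
#2=b depends on [1:f]
#3=b depends on [2:b]
#4=f depends on [3:b]
#5=f depends on [4:f]
#6=d depends on [3:b]
#7=d depends on [6:d]
#8=d depends on [7:d]
#9=d depends on [8:d]
sources: [0:f]
N(rest) = Σ N(rest − s) over sources s of rest; N(one piece) = 1:
  size 1 → [5]=1  [9]=1
  size 2 → [4,5]=1  [5,9]=2  [8,9]=1
  size 3 → [4,5,9]=3  [5,8,9]=3  [7,8,9]=1
  size 4 → [4,5,8,9]=6  [5,7,8,9]=4  [6,7,8,9]=1
  size 5 → [4,5,7,8,9]=10  [5,6,7,8,9]=5
  size 6 → [4,5,6,7,8,9]=15
  size 7 → [3,4,5,6,7,8,9]=15
  size 8 → [2,3,4,5,6,7,8,9]=15
  first=0(f) contributes 15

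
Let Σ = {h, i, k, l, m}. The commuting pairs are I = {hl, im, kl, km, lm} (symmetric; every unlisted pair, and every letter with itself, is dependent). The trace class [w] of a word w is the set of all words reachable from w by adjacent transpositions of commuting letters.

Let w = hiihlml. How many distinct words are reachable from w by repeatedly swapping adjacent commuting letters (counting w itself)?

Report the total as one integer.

6

0(h) covers ∅
1(i) covers 0:h
2(i) covers 1:i
3(h) covers 2:i
4(l) covers 2:i
5(m) covers 3:h
6(l) covers 4:l
floor of heap: 0:h
completions by unplaced set U, small U first (add the entries for U minus each lowest piece of U):
  |U|=1: {5}:1  {6}:1
  |U|=2: {3,5}:1  {4,6}:1  {5,6}:2
  |U|=3: {3,5,6}:3  {4,5,6}:3
  |U|=4: {3,4,5,6}:6
  |U|=5: {2,3,4,5,6}:6
  start at 0(h): 6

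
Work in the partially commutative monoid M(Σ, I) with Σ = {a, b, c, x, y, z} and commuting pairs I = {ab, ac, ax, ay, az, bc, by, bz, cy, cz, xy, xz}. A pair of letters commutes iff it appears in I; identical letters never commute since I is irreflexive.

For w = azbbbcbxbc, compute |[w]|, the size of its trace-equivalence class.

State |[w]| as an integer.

900

drop 0:a onto floor
drop 1:z onto floor
drop 2:b onto floor
drop 3:b onto {2:b}
drop 4:b onto {3:b}
drop 5:c onto floor
drop 6:b onto {4:b}
drop 7:x onto {5:c, 6:b}
drop 8:b onto {7:x}
drop 9:c onto {7:x}
ground layer = {0:a, 1:z, 2:b, 5:c}
drop-orders for the pieces not yet dropped (sum over which currently-grounded one goes next):
  1 to go: {0} 1  {1} 1  {8} 1  {9} 1
  2 to go: {0,1} 2  {0,8} 2  {0,9} 2  {1,8} 2  {1,9} 2  {8,9} 2
  3 to go: {0,1,8} 6  {0,1,9} 6  {0,8,9} 6  {1,8,9} 6  {7,8,9} 2
  4 to go: {0,1,8,9} 24  {0,7,8,9} 8  {1,7,8,9} 8  {5,7,8,9} 2  {6,7,8,9} 2
  5 to go: {0,1,7,8,9} 40  {0,5,7,8,9} 10  {0,6,7,8,9} 10  {1,5,7,8,9} 10  {1,6,7,8,9} 10  {4,6,7,8,9} 2  {5,6,7,8,9} 4
  6 to go: {0,1,5,7,8,9} 60  {0,1,6,7,8,9} 60  {0,4,6,7,8,9} 12  {0,5,6,7,8,9} 24  {1,4,6,7,8,9} 12  {1,5,6,7,8,9} 24  {3,4,6,7,8,9} 2  {4,5,6,7,8,9} 6
  7 to go: {0,1,4,6,7,8,9} 84  {0,1,5,6,7,8,9} 168  {0,3,4,6,7,8,9} 14  {0,4,5,6,7,8,9} 42  {1,3,4,6,7,8,9} 14  {1,4,5,6,7,8,9} 42  {2,3,4,6,7,8,9} 2  {3,4,5,6,7,8,9} 8
  8 to go: {0,1,3,4,6,7,8,9} 112  {0,1,4,5,6,7,8,9} 336  {0,2,3,4,6,7,8,9} 16  {0,3,4,5,6,7,8,9} 64  {1,2,3,4,6,7,8,9} 16  {1,3,4,5,6,7,8,9} 64  {2,3,4,5,6,7,8,9} 10
  if 0:a drops first: 90 orders
  if 1:z drops first: 90 orders
  if 2:b drops first: 576 orders
  if 5:c drops first: 144 orders
heap linearizations: 900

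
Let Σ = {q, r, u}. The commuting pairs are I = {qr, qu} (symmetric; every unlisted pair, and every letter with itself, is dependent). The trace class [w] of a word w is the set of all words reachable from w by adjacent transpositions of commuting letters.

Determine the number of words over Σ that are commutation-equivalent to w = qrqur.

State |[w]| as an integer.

drop 0:q onto floor
drop 1:r onto floor
drop 2:q onto {0:q}
drop 3:u onto {1:r}
drop 4:r onto {3:u}
ground layer = {0:q, 1:r}
drop-orders for the pieces not yet dropped (sum over which currently-grounded one goes next):
  1 to go: {2} 1  {4} 1
  2 to go: {0,2} 1  {2,4} 2  {3,4} 1
  3 to go: {0,2,4} 3  {1,3,4} 1  {2,3,4} 3
  if 0:q drops first: 4 orders
  if 1:r drops first: 6 orders
heap linearizations: 10

10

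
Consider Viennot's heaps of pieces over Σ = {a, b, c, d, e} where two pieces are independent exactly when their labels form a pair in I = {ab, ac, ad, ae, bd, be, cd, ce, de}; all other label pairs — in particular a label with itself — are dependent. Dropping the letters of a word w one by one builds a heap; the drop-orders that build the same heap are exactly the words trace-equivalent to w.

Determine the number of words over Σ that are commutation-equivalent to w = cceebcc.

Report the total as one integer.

21

#0=c has no predecessor
#1=c depends on [0:c]
#2=e has no predecessor
#3=e depends on [2:e]
#4=b depends on [1:c]
#5=c depends on [4:b]
#6=c depends on [5:c]
sources: [0:c, 2:e]
N(rest) = Σ N(rest − s) over sources s of rest; N(one piece) = 1:
  size 1 → [3]=1  [6]=1
  size 2 → [2,3]=1  [3,6]=2  [5,6]=1
  size 3 → [2,3,6]=3  [3,5,6]=3  [4,5,6]=1
  size 4 → [1,4,5,6]=1  [2,3,5,6]=6  [3,4,5,6]=4
  size 5 → [0,1,4,5,6]=1  [1,3,4,5,6]=5  [2,3,4,5,6]=10
  first=0(c) contributes 15
  first=2(e) contributes 6
|[w]| = 21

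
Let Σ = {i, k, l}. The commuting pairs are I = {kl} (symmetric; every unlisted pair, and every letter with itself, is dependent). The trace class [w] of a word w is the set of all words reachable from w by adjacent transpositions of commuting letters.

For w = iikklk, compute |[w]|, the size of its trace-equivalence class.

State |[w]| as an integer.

4

piece 0:i — minimal
piece 1:i rests on {0:i}
piece 2:k rests on {1:i}
piece 3:k rests on {2:k}
piece 4:l rests on {1:i}
piece 5:k rests on {3:k}
minimal pieces: {0:i}
ways to finish when only these pieces remain (= sum over removing one remaining piece with nothing left below it):
  1 left: {4}→1  {5}→1
  2 left: {3,5}→1  {4,5}→2
  3 left: {2,3,5}→1  {3,4,5}→3
  4 left: {2,3,4,5}→4
  placing 0:i first → 4 extensions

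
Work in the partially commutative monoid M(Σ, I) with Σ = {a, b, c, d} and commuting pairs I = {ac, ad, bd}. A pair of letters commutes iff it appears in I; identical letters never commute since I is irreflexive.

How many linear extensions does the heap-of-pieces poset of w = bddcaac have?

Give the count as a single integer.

piece 0:b — minimal
piece 1:d — minimal
piece 2:d rests on {1:d}
piece 3:c rests on {0:b, 2:d}
piece 4:a rests on {0:b}
piece 5:a rests on {4:a}
piece 6:c rests on {3:c}
minimal pieces: {0:b, 1:d}
ways to finish when only these pieces remain (= sum over removing one remaining piece with nothing left below it):
  1 left: {5}→1  {6}→1
  2 left: {3,6}→1  {4,5}→1  {5,6}→2
  3 left: {2,3,6}→1  {3,5,6}→3  {4,5,6}→3
  4 left: {1,2,3,6}→1  {2,3,5,6}→4  {3,4,5,6}→6
  5 left: {0,3,4,5,6}→6  {1,2,3,5,6}→5  {2,3,4,5,6}→10
  placing 0:b first → 15 extensions
  placing 1:d first → 16 extensions
total linear extensions = 31

31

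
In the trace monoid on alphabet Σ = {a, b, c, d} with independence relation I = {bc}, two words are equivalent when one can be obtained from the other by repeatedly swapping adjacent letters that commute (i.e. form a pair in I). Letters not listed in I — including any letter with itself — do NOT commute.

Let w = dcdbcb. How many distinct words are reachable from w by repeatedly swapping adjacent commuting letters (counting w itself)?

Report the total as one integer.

3

piece 0:d — minimal
piece 1:c rests on {0:d}
piece 2:d rests on {1:c}
piece 3:b rests on {2:d}
piece 4:c rests on {2:d}
piece 5:b rests on {3:b}
minimal pieces: {0:d}
ways to finish when only these pieces remain (= sum over removing one remaining piece with nothing left below it):
  1 left: {4}→1  {5}→1
  2 left: {3,5}→1  {4,5}→2
  3 left: {3,4,5}→3
  4 left: {2,3,4,5}→3
  placing 0:d first → 3 extensions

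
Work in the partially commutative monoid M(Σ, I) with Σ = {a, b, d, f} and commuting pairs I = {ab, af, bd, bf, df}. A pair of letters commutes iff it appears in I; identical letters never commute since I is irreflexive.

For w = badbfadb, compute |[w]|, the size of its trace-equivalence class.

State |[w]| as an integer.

280

#0=b has no predecessor
#1=a has no predecessor
#2=d depends on [1:a]
#3=b depends on [0:b]
#4=f has no predecessor
#5=a depends on [2:d]
#6=d depends on [5:a]
#7=b depends on [3:b]
sources: [0:b, 1:a, 4:f]
N(rest) = Σ N(rest − s) over sources s of rest; N(one piece) = 1:
  size 1 → [4]=1  [6]=1  [7]=1
  size 2 → [3,7]=1  [4,6]=2  [4,7]=2  [5,6]=1  [6,7]=2
  size 3 → [0,3,7]=1  [2,5,6]=1  [3,4,7]=3  [3,6,7]=3  [4,5,6]=3  [4,6,7]=6  [5,6,7]=3
  size 4 → [0,3,4,7]=4  [0,3,6,7]=4  [1,2,5,6]=1  [2,4,5,6]=4  [2,5,6,7]=4  [3,4,6,7]=12  [3,5,6,7]=6  [4,5,6,7]=12
  size 5 → [0,3,4,6,7]=20  [0,3,5,6,7]=10  [1,2,4,5,6]=5  [1,2,5,6,7]=5  [2,3,5,6,7]=10  [2,4,5,6,7]=20  [3,4,5,6,7]=30
  size 6 → [0,2,3,5,6,7]=20  [0,3,4,5,6,7]=60  [1,2,3,5,6,7]=15  [1,2,4,5,6,7]=30  [2,3,4,5,6,7]=60
  first=0(b) contributes 105
  first=1(a) contributes 140
  first=4(f) contributes 35
|[w]| = 280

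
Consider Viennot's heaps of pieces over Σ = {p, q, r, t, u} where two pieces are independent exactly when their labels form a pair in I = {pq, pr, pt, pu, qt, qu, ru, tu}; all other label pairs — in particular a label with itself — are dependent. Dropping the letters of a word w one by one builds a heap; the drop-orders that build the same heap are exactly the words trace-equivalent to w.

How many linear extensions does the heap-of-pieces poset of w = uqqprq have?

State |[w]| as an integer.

30

0(u) covers ∅
1(q) covers ∅
2(q) covers 1:q
3(p) covers ∅
4(r) covers 2:q
5(q) covers 4:r
floor of heap: 0:u, 1:q, 3:p
completions by unplaced set U, small U first (add the entries for U minus each lowest piece of U):
  |U|=1: {0}:1  {3}:1  {5}:1
  |U|=2: {0,3}:2  {0,5}:2  {3,5}:2  {4,5}:1
  |U|=3: {0,3,5}:6  {0,4,5}:3  {2,4,5}:1  {3,4,5}:3
  |U|=4: {0,2,4,5}:4  {0,3,4,5}:12  {1,2,4,5}:1  {2,3,4,5}:4
  start at 0(u): 5
  start at 1(q): 20
  start at 3(p): 5
sum over floor = 30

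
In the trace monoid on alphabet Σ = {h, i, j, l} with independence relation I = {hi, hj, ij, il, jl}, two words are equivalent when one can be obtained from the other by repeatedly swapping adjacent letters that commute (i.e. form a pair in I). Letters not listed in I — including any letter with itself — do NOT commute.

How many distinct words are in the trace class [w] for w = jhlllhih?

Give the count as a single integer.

drop 0:j onto floor
drop 1:h onto floor
drop 2:l onto {1:h}
drop 3:l onto {2:l}
drop 4:l onto {3:l}
drop 5:h onto {4:l}
drop 6:i onto floor
drop 7:h onto {5:h}
ground layer = {0:j, 1:h, 6:i}
drop-orders for the pieces not yet dropped (sum over which currently-grounded one goes next):
  1 to go: {0} 1  {6} 1  {7} 1
  2 to go: {0,6} 2  {0,7} 2  {5,7} 1  {6,7} 2
  3 to go: {0,5,7} 3  {0,6,7} 6  {4,5,7} 1  {5,6,7} 3
  4 to go: {0,4,5,7} 4  {0,5,6,7} 12  {3,4,5,7} 1  {4,5,6,7} 4
  5 to go: {0,3,4,5,7} 5  {0,4,5,6,7} 20  {2,3,4,5,7} 1  {3,4,5,6,7} 5
  6 to go: {0,2,3,4,5,7} 6  {0,3,4,5,6,7} 30  {1,2,3,4,5,7} 1  {2,3,4,5,6,7} 6
  if 0:j drops first: 7 orders
  if 1:h drops first: 42 orders
  if 6:i drops first: 7 orders
heap linearizations: 56

56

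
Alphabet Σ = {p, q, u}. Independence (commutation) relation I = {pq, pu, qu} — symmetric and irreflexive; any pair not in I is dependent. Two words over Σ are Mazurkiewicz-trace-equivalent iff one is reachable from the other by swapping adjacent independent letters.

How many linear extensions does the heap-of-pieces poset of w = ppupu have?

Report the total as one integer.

drop 0:p onto floor
drop 1:p onto {0:p}
drop 2:u onto floor
drop 3:p onto {1:p}
drop 4:u onto {2:u}
ground layer = {0:p, 2:u}
drop-orders for the pieces not yet dropped (sum over which currently-grounded one goes next):
  1 to go: {3} 1  {4} 1
  2 to go: {1,3} 1  {2,4} 1  {3,4} 2
  3 to go: {0,1,3} 1  {1,3,4} 3  {2,3,4} 3
  if 0:p drops first: 6 orders
  if 2:u drops first: 4 orders
heap linearizations: 10

10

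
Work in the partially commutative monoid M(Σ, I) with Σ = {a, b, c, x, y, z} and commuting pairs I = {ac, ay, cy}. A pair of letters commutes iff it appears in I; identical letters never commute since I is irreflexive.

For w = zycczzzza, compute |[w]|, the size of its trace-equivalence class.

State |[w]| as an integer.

3

piece 0:z — minimal
piece 1:y rests on {0:z}
piece 2:c rests on {0:z}
piece 3:c rests on {2:c}
piece 4:z rests on {1:y, 3:c}
piece 5:z rests on {4:z}
piece 6:z rests on {5:z}
piece 7:z rests on {6:z}
piece 8:a rests on {7:z}
minimal pieces: {0:z}
ways to finish when only these pieces remain (= sum over removing one remaining piece with nothing left below it):
  1 left: {8}→1
  2 left: {7,8}→1
  3 left: {6,7,8}→1
  4 left: {5,6,7,8}→1
  5 left: {4,5,6,7,8}→1
  6 left: {1,4,5,6,7,8}→1  {3,4,5,6,7,8}→1
  7 left: {1,3,4,5,6,7,8}→2  {2,3,4,5,6,7,8}→1
  placing 0:z first → 3 extensions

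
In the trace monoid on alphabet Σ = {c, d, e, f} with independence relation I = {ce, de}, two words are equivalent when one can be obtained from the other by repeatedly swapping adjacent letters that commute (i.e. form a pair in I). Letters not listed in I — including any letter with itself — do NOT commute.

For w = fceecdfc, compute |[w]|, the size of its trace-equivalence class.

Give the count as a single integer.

10

piece 0:f — minimal
piece 1:c rests on {0:f}
piece 2:e rests on {0:f}
piece 3:e rests on {2:e}
piece 4:c rests on {1:c}
piece 5:d rests on {4:c}
piece 6:f rests on {3:e, 5:d}
piece 7:c rests on {6:f}
minimal pieces: {0:f}
ways to finish when only these pieces remain (= sum over removing one remaining piece with nothing left below it):
  1 left: {7}→1
  2 left: {6,7}→1
  3 left: {3,6,7}→1  {5,6,7}→1
  4 left: {2,3,6,7}→1  {3,5,6,7}→2  {4,5,6,7}→1
  5 left: {1,4,5,6,7}→1  {2,3,5,6,7}→3  {3,4,5,6,7}→3
  6 left: {1,3,4,5,6,7}→4  {2,3,4,5,6,7}→6
  placing 0:f first → 10 extensions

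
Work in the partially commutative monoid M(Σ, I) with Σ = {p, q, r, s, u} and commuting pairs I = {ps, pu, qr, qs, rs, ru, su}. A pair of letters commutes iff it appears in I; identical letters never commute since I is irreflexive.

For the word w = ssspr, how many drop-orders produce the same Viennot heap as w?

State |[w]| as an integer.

#0=s has no predecessor
#1=s depends on [0:s]
#2=s depends on [1:s]
#3=p has no predecessor
#4=r depends on [3:p]
sources: [0:s, 3:p]
N(rest) = Σ N(rest − s) over sources s of rest; N(one piece) = 1:
  size 1 → [2]=1  [4]=1
  size 2 → [1,2]=1  [2,4]=2  [3,4]=1
  size 3 → [0,1,2]=1  [1,2,4]=3  [2,3,4]=3
  first=0(s) contributes 6
  first=3(p) contributes 4
|[w]| = 10

10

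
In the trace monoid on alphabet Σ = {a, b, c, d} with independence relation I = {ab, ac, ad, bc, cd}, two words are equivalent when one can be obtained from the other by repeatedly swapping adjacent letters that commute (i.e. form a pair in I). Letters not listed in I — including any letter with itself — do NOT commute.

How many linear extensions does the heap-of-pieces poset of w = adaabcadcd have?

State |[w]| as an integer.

3150

#0=a has no predecessor
#1=d has no predecessor
#2=a depends on [0:a]
#3=a depends on [2:a]
#4=b depends on [1:d]
#5=c has no predecessor
#6=a depends on [3:a]
#7=d depends on [4:b]
#8=c depends on [5:c]
#9=d depends on [7:d]
sources: [0:a, 1:d, 5:c]
N(rest) = Σ N(rest − s) over sources s of rest; N(one piece) = 1:
  size 1 → [6]=1  [8]=1  [9]=1
  size 2 → [3,6]=1  [5,8]=1  [6,8]=2  [6,9]=2  [7,9]=1  [8,9]=2
  size 3 → [2,3,6]=1  [3,6,8]=3  [3,6,9]=3  [4,7,9]=1  [5,6,8]=3  [5,8,9]=3  [6,7,9]=3  [6,8,9]=6  [7,8,9]=3
  size 4 → [0,2,3,6]=1  [1,4,7,9]=1  [2,3,6,8]=4  [2,3,6,9]=4  [3,5,6,8]=6  [3,6,7,9]=6  [3,6,8,9]=12  [4,6,7,9]=4  [4,7,8,9]=4  [5,6,8,9]=12  [5,7,8,9]=6  [6,7,8,9]=12
  size 5 → [0,2,3,6,8]=5  [0,2,3,6,9]=5  [1,4,6,7,9]=5  [1,4,7,8,9]=5  [2,3,5,6,8]=10  [2,3,6,7,9]=10  [2,3,6,8,9]=20  [3,4,6,7,9]=10  [3,5,6,8,9]=30  [3,6,7,8,9]=30  [4,5,7,8,9]=10  [4,6,7,8,9]=20  [5,6,7,8,9]=30
  size 6 → [0,2,3,5,6,8]=15  [0,2,3,6,7,9]=15  [0,2,3,6,8,9]=30  [1,3,4,6,7,9]=15  [1,4,5,7,8,9]=15  [1,4,6,7,8,9]=30  [2,3,4,6,7,9]=20  [2,3,5,6,8,9]=60  [2,3,6,7,8,9]=60  [3,4,6,7,8,9]=60  [3,5,6,7,8,9]=90  [4,5,6,7,8,9]=60
  size 7 → [0,2,3,4,6,7,9]=35  [0,2,3,5,6,8,9]=105  [0,2,3,6,7,8,9]=105  [1,2,3,4,6,7,9]=35  [1,3,4,6,7,8,9]=105  [1,4,5,6,7,8,9]=105  [2,3,4,6,7,8,9]=140  [2,3,5,6,7,8,9]=210  [3,4,5,6,7,8,9]=210
  size 8 → [0,1,2,3,4,6,7,9]=70  [0,2,3,4,6,7,8,9]=280  [0,2,3,5,6,7,8,9]=420  [1,2,3,4,6,7,8,9]=280  [1,3,4,5,6,7,8,9]=420  [2,3,4,5,6,7,8,9]=560
  first=0(a) contributes 1260
  first=1(d) contributes 1260
  first=5(c) contributes 630
|[w]| = 3150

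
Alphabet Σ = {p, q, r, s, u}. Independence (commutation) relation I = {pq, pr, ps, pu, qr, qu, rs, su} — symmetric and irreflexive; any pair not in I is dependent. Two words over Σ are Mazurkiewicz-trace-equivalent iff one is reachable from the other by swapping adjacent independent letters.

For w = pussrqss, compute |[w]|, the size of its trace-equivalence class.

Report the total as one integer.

168

drop 0:p onto floor
drop 1:u onto floor
drop 2:s onto floor
drop 3:s onto {2:s}
drop 4:r onto {1:u}
drop 5:q onto {3:s}
drop 6:s onto {5:q}
drop 7:s onto {6:s}
ground layer = {0:p, 1:u, 2:s}
drop-orders for the pieces not yet dropped (sum over which currently-grounded one goes next):
  1 to go: {0} 1  {4} 1  {7} 1
  2 to go: {0,4} 2  {0,7} 2  {1,4} 1  {4,7} 2  {6,7} 1
  3 to go: {0,1,4} 3  {0,4,7} 6  {0,6,7} 3  {1,4,7} 3  {4,6,7} 3  {5,6,7} 1
  4 to go: {0,1,4,7} 12  {0,4,6,7} 12  {0,5,6,7} 4  {1,4,6,7} 6  {3,5,6,7} 1  {4,5,6,7} 4
  5 to go: {0,1,4,6,7} 30  {0,3,5,6,7} 5  {0,4,5,6,7} 20  {1,4,5,6,7} 10  {2,3,5,6,7} 1  {3,4,5,6,7} 5
  6 to go: {0,1,4,5,6,7} 60  {0,2,3,5,6,7} 6  {0,3,4,5,6,7} 30  {1,3,4,5,6,7} 15  {2,3,4,5,6,7} 6
  if 0:p drops first: 21 orders
  if 1:u drops first: 42 orders
  if 2:s drops first: 105 orders
heap linearizations: 168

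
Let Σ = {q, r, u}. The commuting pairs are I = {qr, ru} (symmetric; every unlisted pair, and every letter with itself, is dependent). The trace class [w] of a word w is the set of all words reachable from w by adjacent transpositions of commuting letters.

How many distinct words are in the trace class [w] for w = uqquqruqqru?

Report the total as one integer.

55

piece 0:u — minimal
piece 1:q rests on {0:u}
piece 2:q rests on {1:q}
piece 3:u rests on {2:q}
piece 4:q rests on {3:u}
piece 5:r — minimal
piece 6:u rests on {4:q}
piece 7:q rests on {6:u}
piece 8:q rests on {7:q}
piece 9:r rests on {5:r}
piece 10:u rests on {8:q}
minimal pieces: {0:u, 5:r}
ways to finish when only these pieces remain (= sum over removing one remaining piece with nothing left below it):
  1 left: {9}→1  {10}→1
  2 left: {5,9}→1  {8,10}→1  {9,10}→2
  3 left: {5,9,10}→3  {7,8,10}→1  {8,9,10}→3
  4 left: {5,8,9,10}→6  {6,7,8,10}→1  {7,8,9,10}→4
  5 left: {4,6,7,8,10}→1  {5,7,8,9,10}→10  {6,7,8,9,10}→5
  6 left: {3,4,6,7,8,10}→1  {4,6,7,8,9,10}→6  {5,6,7,8,9,10}→15
  7 left: {2,3,4,6,7,8,10}→1  {3,4,6,7,8,9,10}→7  {4,5,6,7,8,9,10}→21
  8 left: {1,2,3,4,6,7,8,10}→1  {2,3,4,6,7,8,9,10}→8  {3,4,5,6,7,8,9,10}→28
  9 left: {0,1,2,3,4,6,7,8,10}→1  {1,2,3,4,6,7,8,9,10}→9  {2,3,4,5,6,7,8,9,10}→36
  placing 0:u first → 45 extensions
  placing 5:r first → 10 extensions
total linear extensions = 55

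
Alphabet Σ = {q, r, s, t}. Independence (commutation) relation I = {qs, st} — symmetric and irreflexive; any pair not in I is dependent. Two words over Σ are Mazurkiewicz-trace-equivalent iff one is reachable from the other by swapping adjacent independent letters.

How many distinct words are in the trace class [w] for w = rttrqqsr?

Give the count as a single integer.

drop 0:r onto floor
drop 1:t onto {0:r}
drop 2:t onto {1:t}
drop 3:r onto {2:t}
drop 4:q onto {3:r}
drop 5:q onto {4:q}
drop 6:s onto {3:r}
drop 7:r onto {5:q, 6:s}
ground layer = {0:r}
drop-orders for the pieces not yet dropped (sum over which currently-grounded one goes next):
  1 to go: {7} 1
  2 to go: {5,7} 1  {6,7} 1
  3 to go: {4,5,7} 1  {5,6,7} 2
  4 to go: {4,5,6,7} 3
  5 to go: {3,4,5,6,7} 3
  6 to go: {2,3,4,5,6,7} 3
  if 0:r drops first: 3 orders

3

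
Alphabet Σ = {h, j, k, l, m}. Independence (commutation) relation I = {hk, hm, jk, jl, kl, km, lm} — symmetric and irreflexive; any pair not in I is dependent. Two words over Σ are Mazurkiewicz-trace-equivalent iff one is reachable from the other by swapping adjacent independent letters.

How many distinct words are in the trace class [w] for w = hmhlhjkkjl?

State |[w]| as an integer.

720

piece 0:h — minimal
piece 1:m — minimal
piece 2:h rests on {0:h}
piece 3:l rests on {2:h}
piece 4:h rests on {3:l}
piece 5:j rests on {1:m, 4:h}
piece 6:k — minimal
piece 7:k rests on {6:k}
piece 8:j rests on {5:j}
piece 9:l rests on {4:h}
minimal pieces: {0:h, 1:m, 6:k}
ways to finish when only these pieces remain (= sum over removing one remaining piece with nothing left below it):
  1 left: {7}→1  {8}→1  {9}→1
  2 left: {5,8}→1  {6,7}→1  {7,8}→2  {7,9}→2  {8,9}→2
  3 left: {1,5,8}→1  {5,7,8}→3  {5,8,9}→3  {6,7,8}→3  {6,7,9}→3  {7,8,9}→6
  4 left: {1,5,7,8}→4  {1,5,8,9}→4  {4,5,8,9}→3  {5,6,7,8}→6  {5,7,8,9}→12  {6,7,8,9}→12
  5 left: {1,4,5,8,9}→7  {1,5,6,7,8}→10  {1,5,7,8,9}→20  {3,4,5,8,9}→3  {4,5,7,8,9}→15  {5,6,7,8,9}→30
  6 left: {1,3,4,5,8,9}→10  {1,4,5,7,8,9}→42  {1,5,6,7,8,9}→60  {2,3,4,5,8,9}→3  {3,4,5,7,8,9}→18  {4,5,6,7,8,9}→45
  7 left: {0,2,3,4,5,8,9}→3  {1,2,3,4,5,8,9}→13  {1,3,4,5,7,8,9}→70  {1,4,5,6,7,8,9}→147  {2,3,4,5,7,8,9}→21  {3,4,5,6,7,8,9}→63
  8 left: {0,1,2,3,4,5,8,9}→16  {0,2,3,4,5,7,8,9}→24  {1,2,3,4,5,7,8,9}→104  {1,3,4,5,6,7,8,9}→280  {2,3,4,5,6,7,8,9}→84
  placing 0:h first → 468 extensions
  placing 1:m first → 108 extensions
  placing 6:k first → 144 extensions
total linear extensions = 720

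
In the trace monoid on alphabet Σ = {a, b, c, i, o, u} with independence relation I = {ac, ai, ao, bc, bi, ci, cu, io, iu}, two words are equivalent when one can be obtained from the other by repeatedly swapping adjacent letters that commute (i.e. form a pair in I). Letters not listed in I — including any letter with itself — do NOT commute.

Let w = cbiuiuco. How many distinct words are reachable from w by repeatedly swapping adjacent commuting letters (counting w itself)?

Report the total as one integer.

280

#0=c has no predecessor
#1=b has no predecessor
#2=i has no predecessor
#3=u depends on [1:b]
#4=i depends on [2:i]
#5=u depends on [3:u]
#6=c depends on [0:c]
#7=o depends on [5:u, 6:c]
sources: [0:c, 1:b, 2:i]
N(rest) = Σ N(rest − s) over sources s of rest; N(one piece) = 1:
  size 1 → [4]=1  [7]=1
  size 2 → [2,4]=1  [4,7]=2  [5,7]=1  [6,7]=1
  size 3 → [0,6,7]=1  [2,4,7]=3  [3,5,7]=1  [4,5,7]=3  [4,6,7]=3  [5,6,7]=2
  size 4 → [0,4,6,7]=4  [0,5,6,7]=3  [1,3,5,7]=1  [2,4,5,7]=6  [2,4,6,7]=6  [3,4,5,7]=4  [3,5,6,7]=3  [4,5,6,7]=8
  size 5 → [0,2,4,6,7]=10  [0,3,5,6,7]=6  [0,4,5,6,7]=15  [1,3,4,5,7]=5  [1,3,5,6,7]=4  [2,3,4,5,7]=10  [2,4,5,6,7]=20  [3,4,5,6,7]=15
  size 6 → [0,1,3,5,6,7]=10  [0,2,4,5,6,7]=45  [0,3,4,5,6,7]=36  [1,2,3,4,5,7]=15  [1,3,4,5,6,7]=24  [2,3,4,5,6,7]=45
  first=0(c) contributes 84
  first=1(b) contributes 126
  first=2(i) contributes 70
|[w]| = 280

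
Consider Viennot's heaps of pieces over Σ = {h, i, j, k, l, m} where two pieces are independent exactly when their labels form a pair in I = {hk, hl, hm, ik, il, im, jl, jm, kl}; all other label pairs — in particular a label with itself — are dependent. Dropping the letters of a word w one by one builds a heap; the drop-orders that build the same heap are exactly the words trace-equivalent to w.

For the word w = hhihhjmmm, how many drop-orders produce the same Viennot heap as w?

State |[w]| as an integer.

drop 0:h onto floor
drop 1:h onto {0:h}
drop 2:i onto {1:h}
drop 3:h onto {2:i}
drop 4:h onto {3:h}
drop 5:j onto {4:h}
drop 6:m onto floor
drop 7:m onto {6:m}
drop 8:m onto {7:m}
ground layer = {0:h, 6:m}
drop-orders for the pieces not yet dropped (sum over which currently-grounded one goes next):
  1 to go: {5} 1  {8} 1
  2 to go: {4,5} 1  {5,8} 2  {7,8} 1
  3 to go: {3,4,5} 1  {4,5,8} 3  {5,7,8} 3  {6,7,8} 1
  4 to go: {2,3,4,5} 1  {3,4,5,8} 4  {4,5,7,8} 6  {5,6,7,8} 4
  5 to go: {1,2,3,4,5} 1  {2,3,4,5,8} 5  {3,4,5,7,8} 10  {4,5,6,7,8} 10
  6 to go: {0,1,2,3,4,5} 1  {1,2,3,4,5,8} 6  {2,3,4,5,7,8} 15  {3,4,5,6,7,8} 20
  7 to go: {0,1,2,3,4,5,8} 7  {1,2,3,4,5,7,8} 21  {2,3,4,5,6,7,8} 35
  if 0:h drops first: 56 orders
  if 6:m drops first: 28 orders
heap linearizations: 84

84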